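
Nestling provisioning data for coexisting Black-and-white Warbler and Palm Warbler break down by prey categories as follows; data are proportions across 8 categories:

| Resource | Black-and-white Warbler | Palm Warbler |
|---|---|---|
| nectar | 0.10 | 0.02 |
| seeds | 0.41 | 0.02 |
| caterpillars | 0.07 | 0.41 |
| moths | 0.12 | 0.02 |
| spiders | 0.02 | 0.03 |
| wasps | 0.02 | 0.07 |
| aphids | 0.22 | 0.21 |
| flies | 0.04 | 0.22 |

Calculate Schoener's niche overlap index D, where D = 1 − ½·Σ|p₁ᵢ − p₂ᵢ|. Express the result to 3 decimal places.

0.420

Σ|p₁ᵢ − p₂ᵢ| = 0.08 + 0.39 + 0.34 + 0.10 + 0.01 + 0.05 + 0.01 + 0.18 = 1.16
D = 1 − ½ × 1.16 = 1 − 0.580 = 0.42000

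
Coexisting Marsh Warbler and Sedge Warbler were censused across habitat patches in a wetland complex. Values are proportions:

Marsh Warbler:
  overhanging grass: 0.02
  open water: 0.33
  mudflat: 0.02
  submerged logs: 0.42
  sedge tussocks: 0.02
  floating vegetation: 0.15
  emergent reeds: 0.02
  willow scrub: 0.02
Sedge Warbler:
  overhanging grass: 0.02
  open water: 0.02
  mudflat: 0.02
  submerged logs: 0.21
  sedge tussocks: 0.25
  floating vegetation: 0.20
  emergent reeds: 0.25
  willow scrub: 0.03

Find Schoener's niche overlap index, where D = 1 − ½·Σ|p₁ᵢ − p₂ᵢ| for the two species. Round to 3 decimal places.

0.480

Σ|p₁ᵢ − p₂ᵢ| = 0.00 + 0.31 + 0.00 + 0.21 + 0.23 + 0.05 + 0.23 + 0.01 = 1.04
D = 1 − ½ × 1.04 = 1 − 0.520 = 0.48000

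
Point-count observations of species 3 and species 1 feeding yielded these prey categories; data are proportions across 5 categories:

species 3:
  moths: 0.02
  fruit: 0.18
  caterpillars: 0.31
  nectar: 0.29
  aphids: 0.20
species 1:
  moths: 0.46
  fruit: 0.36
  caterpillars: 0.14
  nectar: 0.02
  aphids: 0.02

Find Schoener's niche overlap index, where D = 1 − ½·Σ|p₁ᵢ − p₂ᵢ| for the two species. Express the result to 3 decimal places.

0.380

Σ|p₁ᵢ − p₂ᵢ| = 0.44 + 0.18 + 0.17 + 0.27 + 0.18 = 1.24
D = 1 − ½ × 1.24 = 1 − 0.620 = 0.38000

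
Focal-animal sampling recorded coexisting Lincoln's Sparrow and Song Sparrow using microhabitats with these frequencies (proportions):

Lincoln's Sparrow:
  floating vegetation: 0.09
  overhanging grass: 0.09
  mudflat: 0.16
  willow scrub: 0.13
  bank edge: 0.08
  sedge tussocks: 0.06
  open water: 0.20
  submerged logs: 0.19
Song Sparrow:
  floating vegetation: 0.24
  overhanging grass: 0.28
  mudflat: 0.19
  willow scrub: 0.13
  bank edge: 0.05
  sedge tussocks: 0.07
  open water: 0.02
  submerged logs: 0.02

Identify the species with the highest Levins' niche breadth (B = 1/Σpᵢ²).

Lincoln's Sparrow

Σp_Lincᵢ² = 0.09² + 0.09² + 0.16² + 0.13² + 0.08² + 0.06² + 0.20² + 0.19² = 0.0081 + 0.0081 + 0.0256 + 0.0169 + 0.0064 + 0.0036 + 0.0400 + 0.0361 = 0.1448
B_Linc = 1 / 0.1448 = 6.9061
Σp_Songᵢ² = 0.24² + 0.28² + 0.19² + 0.13² + 0.05² + 0.07² + 0.02² + 0.02² = 0.0576 + 0.0784 + 0.0361 + 0.0169 + 0.0025 + 0.0049 + 0.0004 + 0.0004 = 0.1972
B_Song = 1 / 0.1972 = 5.0710
Highest B → broadest niche (most generalist): Lincoln's Sparrow (B = 6.91).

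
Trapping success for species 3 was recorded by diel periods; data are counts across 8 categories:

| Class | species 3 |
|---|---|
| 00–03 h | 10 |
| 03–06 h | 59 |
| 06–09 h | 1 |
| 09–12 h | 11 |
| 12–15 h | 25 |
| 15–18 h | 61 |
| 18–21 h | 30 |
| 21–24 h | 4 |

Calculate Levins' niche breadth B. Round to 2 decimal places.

Proportions for species 3 (n=201): 10/201=0.0498, 59/201=0.2935, 1/201=0.0050, 11/201=0.0547, 25/201=0.1244, 61/201=0.3035, 30/201=0.1493, 4/201=0.0199
Σpᵢ² = 0.0498² + 0.2935² + 0.0050² + 0.0547² + 0.1244² + 0.3035² + 0.1493² + 0.0199² = 0.002480 + 0.086142 + 0.000025 + 0.002992 + 0.015475 + 0.092112 + 0.022290 + 0.000396 = 0.221912
B = 1 / 0.221912 = 4.5063

4.51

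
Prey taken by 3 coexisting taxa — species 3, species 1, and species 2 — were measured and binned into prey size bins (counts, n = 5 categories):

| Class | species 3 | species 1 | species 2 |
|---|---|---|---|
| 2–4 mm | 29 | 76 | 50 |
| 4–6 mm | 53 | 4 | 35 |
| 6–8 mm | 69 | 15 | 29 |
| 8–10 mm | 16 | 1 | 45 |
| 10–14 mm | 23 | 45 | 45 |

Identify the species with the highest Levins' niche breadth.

Proportions for species 3 (n=190): 29/190=0.1526, 53/190=0.2789, 69/190=0.3632, 16/190=0.0842, 23/190=0.1211
Proportions for species 1 (n=141): 76/141=0.5390, 4/141=0.0284, 15/141=0.1064, 1/141=0.0071, 45/141=0.3191
Proportions for species 2 (n=204): 50/204=0.2451, 35/204=0.1716, 29/204=0.1422, 45/204=0.2206, 45/204=0.2206
Σp_3ᵢ² = 0.1526² + 0.2789² + 0.3632² + 0.0842² + 0.1211² = 0.023287 + 0.077785 + 0.131914 + 0.007090 + 0.014665 = 0.254741
B_3 = 1 / 0.254741 = 3.9256
Σp_1ᵢ² = 0.5390² + 0.0284² + 0.1064² + 0.0071² + 0.3191² = 0.290521 + 0.000807 + 0.011321 + 0.000050 + 0.101825 = 0.404524
B_1 = 1 / 0.404524 = 2.4720
Σp_2ᵢ² = 0.2451² + 0.1716² + 0.1422² + 0.2206² + 0.2206² = 0.060074 + 0.029447 + 0.020221 + 0.048664 + 0.048664 = 0.207070
B_2 = 1 / 0.207070 = 4.8293
Highest B → broadest niche (most generalist): species 2 (B = 4.83).

species 2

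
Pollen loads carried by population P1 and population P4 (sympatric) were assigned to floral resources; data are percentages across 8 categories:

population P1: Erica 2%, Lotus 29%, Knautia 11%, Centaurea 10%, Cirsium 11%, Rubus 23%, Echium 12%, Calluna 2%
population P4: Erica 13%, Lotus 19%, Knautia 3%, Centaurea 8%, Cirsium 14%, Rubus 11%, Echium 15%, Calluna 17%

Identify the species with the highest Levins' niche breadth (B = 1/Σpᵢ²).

population P4

Convert percentages to proportions (divide by 100).
Σp_P1ᵢ² = 0.02² + 0.29² + 0.11² + 0.10² + 0.11² + 0.23² + 0.12² + 0.02² = 0.0004 + 0.0841 + 0.0121 + 0.0100 + 0.0121 + 0.0529 + 0.0144 + 0.0004 = 0.1864
B_P1 = 1 / 0.1864 = 5.3648
Σp_P4ᵢ² = 0.13² + 0.19² + 0.03² + 0.08² + 0.14² + 0.11² + 0.15² + 0.17² = 0.0169 + 0.0361 + 0.0009 + 0.0064 + 0.0196 + 0.0121 + 0.0225 + 0.0289 = 0.1434
B_P4 = 1 / 0.1434 = 6.9735
Highest B → broadest niche (most generalist): population P4 (B = 6.97).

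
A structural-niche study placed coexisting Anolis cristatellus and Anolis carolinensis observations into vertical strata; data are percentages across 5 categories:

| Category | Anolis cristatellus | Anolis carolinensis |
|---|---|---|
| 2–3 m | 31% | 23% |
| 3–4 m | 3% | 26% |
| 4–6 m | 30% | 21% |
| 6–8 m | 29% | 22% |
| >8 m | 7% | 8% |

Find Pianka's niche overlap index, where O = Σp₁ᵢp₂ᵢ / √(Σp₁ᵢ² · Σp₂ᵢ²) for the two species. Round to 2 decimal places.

0.86

Convert percentages to proportions (divide by 100).
Σ p₁ᵢp₂ᵢ = 0.0713 + 0.0078 + 0.0630 + 0.0638 + 0.0056 = 0.2115
Σp_1ᵢ² = 0.31² + 0.03² + 0.30² + 0.29² + 0.07² = 0.0961 + 0.0009 + 0.0900 + 0.0841 + 0.0049 = 0.2760
Σp_2ᵢ² = 0.23² + 0.26² + 0.21² + 0.22² + 0.08² = 0.0529 + 0.0676 + 0.0441 + 0.0484 + 0.0064 = 0.2194
O = 0.2115 / √(0.2760 × 0.2194) = 0.2115 / 0.24608 = 0.8595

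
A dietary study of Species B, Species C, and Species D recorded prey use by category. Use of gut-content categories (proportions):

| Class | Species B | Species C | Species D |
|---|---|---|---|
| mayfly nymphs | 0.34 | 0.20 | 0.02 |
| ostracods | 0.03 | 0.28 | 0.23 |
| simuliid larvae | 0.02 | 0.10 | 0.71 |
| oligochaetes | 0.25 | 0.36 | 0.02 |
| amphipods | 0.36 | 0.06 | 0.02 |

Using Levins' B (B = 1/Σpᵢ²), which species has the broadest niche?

Species C

Σp_Bᵢ² = 0.34² + 0.03² + 0.02² + 0.25² + 0.36² = 0.1156 + 0.0009 + 0.0004 + 0.0625 + 0.1296 = 0.3090
B_B = 1 / 0.3090 = 3.2362
Σp_Cᵢ² = 0.20² + 0.28² + 0.10² + 0.36² + 0.06² = 0.0400 + 0.0784 + 0.0100 + 0.1296 + 0.0036 = 0.2616
B_C = 1 / 0.2616 = 3.8226
Σp_Dᵢ² = 0.02² + 0.23² + 0.71² + 0.02² + 0.02² = 0.0004 + 0.0529 + 0.5041 + 0.0004 + 0.0004 = 0.5582
B_D = 1 / 0.5582 = 1.7915
Highest B → broadest niche (most generalist): Species C (B = 3.82).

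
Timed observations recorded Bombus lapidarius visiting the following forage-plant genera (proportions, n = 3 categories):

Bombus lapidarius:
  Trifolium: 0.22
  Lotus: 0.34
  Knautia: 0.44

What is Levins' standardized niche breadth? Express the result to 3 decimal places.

Σpᵢ² = 0.22² + 0.34² + 0.44² = 0.0484 + 0.1156 + 0.1936 = 0.3576
B = 1 / 0.3576 = 2.79642
Bₛ = (B − 1)/(n − 1) = (2.79642 − 1)/(3 − 1) = 1.79642/2 = 0.89821

0.898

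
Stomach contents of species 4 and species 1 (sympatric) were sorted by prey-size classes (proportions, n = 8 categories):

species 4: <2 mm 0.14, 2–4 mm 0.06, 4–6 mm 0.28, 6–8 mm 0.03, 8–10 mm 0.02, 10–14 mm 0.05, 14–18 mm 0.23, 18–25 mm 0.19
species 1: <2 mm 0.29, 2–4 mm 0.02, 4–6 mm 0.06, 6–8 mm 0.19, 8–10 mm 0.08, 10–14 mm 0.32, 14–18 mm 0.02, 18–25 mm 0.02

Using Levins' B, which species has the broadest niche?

Σp_4ᵢ² = 0.14² + 0.06² + 0.28² + 0.03² + 0.02² + 0.05² + 0.23² + 0.19² = 0.0196 + 0.0036 + 0.0784 + 0.0009 + 0.0004 + 0.0025 + 0.0529 + 0.0361 = 0.1944
B_4 = 1 / 0.1944 = 5.1440
Σp_1ᵢ² = 0.29² + 0.02² + 0.06² + 0.19² + 0.08² + 0.32² + 0.02² + 0.02² = 0.0841 + 0.0004 + 0.0036 + 0.0361 + 0.0064 + 0.1024 + 0.0004 + 0.0004 = 0.2338
B_1 = 1 / 0.2338 = 4.2772
Highest B → broadest niche (most generalist): species 4 (B = 5.14).

species 4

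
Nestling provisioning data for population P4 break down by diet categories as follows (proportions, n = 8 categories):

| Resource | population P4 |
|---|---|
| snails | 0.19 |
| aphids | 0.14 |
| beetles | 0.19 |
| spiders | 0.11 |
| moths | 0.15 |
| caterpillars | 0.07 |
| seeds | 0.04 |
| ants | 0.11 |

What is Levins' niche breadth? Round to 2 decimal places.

6.90

Σpᵢ² = 0.19² + 0.14² + 0.19² + 0.11² + 0.15² + 0.07² + 0.04² + 0.11² = 0.0361 + 0.0196 + 0.0361 + 0.0121 + 0.0225 + 0.0049 + 0.0016 + 0.0121 = 0.1450
B = 1 / 0.1450 = 6.8966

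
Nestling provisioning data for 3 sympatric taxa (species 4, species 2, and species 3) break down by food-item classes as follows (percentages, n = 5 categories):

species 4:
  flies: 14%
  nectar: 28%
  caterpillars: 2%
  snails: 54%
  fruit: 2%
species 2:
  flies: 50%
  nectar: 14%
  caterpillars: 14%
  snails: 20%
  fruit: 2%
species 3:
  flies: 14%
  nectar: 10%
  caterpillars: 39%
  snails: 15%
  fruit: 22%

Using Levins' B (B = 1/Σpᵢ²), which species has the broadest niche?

Convert percentages to proportions (divide by 100).
Σp_4ᵢ² = 0.14² + 0.28² + 0.02² + 0.54² + 0.02² = 0.0196 + 0.0784 + 0.0004 + 0.2916 + 0.0004 = 0.3904
B_4 = 1 / 0.3904 = 2.5615
Σp_2ᵢ² = 0.50² + 0.14² + 0.14² + 0.20² + 0.02² = 0.2500 + 0.0196 + 0.0196 + 0.0400 + 0.0004 = 0.3296
B_2 = 1 / 0.3296 = 3.0340
Σp_3ᵢ² = 0.14² + 0.10² + 0.39² + 0.15² + 0.22² = 0.0196 + 0.0100 + 0.1521 + 0.0225 + 0.0484 = 0.2526
B_3 = 1 / 0.2526 = 3.9588
Highest B → broadest niche (most generalist): species 3 (B = 3.96).

species 3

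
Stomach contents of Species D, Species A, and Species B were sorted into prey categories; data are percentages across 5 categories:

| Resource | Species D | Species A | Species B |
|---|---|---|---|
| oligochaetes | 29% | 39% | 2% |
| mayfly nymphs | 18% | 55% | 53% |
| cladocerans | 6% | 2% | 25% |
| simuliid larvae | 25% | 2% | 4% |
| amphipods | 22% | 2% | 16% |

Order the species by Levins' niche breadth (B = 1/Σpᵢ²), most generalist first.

Convert percentages to proportions (divide by 100).
Σp_Dᵢ² = 0.29² + 0.18² + 0.06² + 0.25² + 0.22² = 0.0841 + 0.0324 + 0.0036 + 0.0625 + 0.0484 = 0.2310
B_D = 1 / 0.2310 = 4.3290
Σp_Aᵢ² = 0.39² + 0.55² + 0.02² + 0.02² + 0.02² = 0.1521 + 0.3025 + 0.0004 + 0.0004 + 0.0004 = 0.4558
B_A = 1 / 0.4558 = 2.1939
Σp_Bᵢ² = 0.02² + 0.53² + 0.25² + 0.04² + 0.16² = 0.0004 + 0.2809 + 0.0625 + 0.0016 + 0.0256 = 0.3710
B_B = 1 / 0.3710 = 2.6954
Ranking by B (broadest → narrowest): Species D (4.33) > Species B (2.70) > Species A (2.19)

Species D > Species B > Species A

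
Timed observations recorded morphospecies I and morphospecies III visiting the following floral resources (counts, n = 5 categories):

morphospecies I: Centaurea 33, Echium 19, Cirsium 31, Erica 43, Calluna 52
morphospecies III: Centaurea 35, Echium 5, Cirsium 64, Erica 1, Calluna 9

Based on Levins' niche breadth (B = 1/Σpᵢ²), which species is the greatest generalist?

morphospecies I

Proportions for morphospecies I (n=178): 33/178=0.1854, 19/178=0.1067, 31/178=0.1742, 43/178=0.2416, 52/178=0.2921
Proportions for morphospecies III (n=114): 35/114=0.3070, 5/114=0.0439, 64/114=0.5614, 1/114=0.0088, 9/114=0.0789
Σp_Iᵢ² = 0.1854² + 0.1067² + 0.1742² + 0.2416² + 0.2921² = 0.034373 + 0.011385 + 0.030346 + 0.058371 + 0.085322 = 0.219797
B_I = 1 / 0.219797 = 4.5497
Σp_IIIᵢ² = 0.3070² + 0.0439² + 0.5614² + 0.0088² + 0.0789² = 0.094249 + 0.001927 + 0.315170 + 0.000077 + 0.006225 = 0.417648
B_III = 1 / 0.417648 = 2.3944
Highest B → broadest niche (most generalist): morphospecies I (B = 4.55).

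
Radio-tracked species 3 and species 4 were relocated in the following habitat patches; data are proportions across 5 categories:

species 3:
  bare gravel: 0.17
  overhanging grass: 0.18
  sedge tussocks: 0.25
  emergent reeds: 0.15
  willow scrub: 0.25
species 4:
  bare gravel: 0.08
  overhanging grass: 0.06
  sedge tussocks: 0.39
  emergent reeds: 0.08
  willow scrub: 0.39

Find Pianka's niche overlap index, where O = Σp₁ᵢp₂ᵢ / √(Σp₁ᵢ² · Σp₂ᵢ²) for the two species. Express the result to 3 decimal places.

Σ p₁ᵢp₂ᵢ = 0.0136 + 0.0108 + 0.0975 + 0.0120 + 0.0975 = 0.2314
Σp_1ᵢ² = 0.17² + 0.18² + 0.25² + 0.15² + 0.25² = 0.0289 + 0.0324 + 0.0625 + 0.0225 + 0.0625 = 0.2088
Σp_2ᵢ² = 0.08² + 0.06² + 0.39² + 0.08² + 0.39² = 0.0064 + 0.0036 + 0.1521 + 0.0064 + 0.1521 = 0.3206
O = 0.2314 / √(0.2088 × 0.3206) = 0.2314 / 0.258730 = 0.89437

0.894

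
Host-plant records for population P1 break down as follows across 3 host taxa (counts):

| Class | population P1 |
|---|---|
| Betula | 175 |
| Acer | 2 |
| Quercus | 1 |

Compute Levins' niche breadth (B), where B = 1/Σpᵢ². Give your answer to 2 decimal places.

1.03

Proportions for population P1 (n=178): 175/178=0.9831, 2/178=0.0112, 1/178=0.0056
Σpᵢ² = 0.9831² + 0.0112² + 0.0056² = 0.966486 + 0.000125 + 0.000031 = 0.966642
B = 1 / 0.966642 = 1.0345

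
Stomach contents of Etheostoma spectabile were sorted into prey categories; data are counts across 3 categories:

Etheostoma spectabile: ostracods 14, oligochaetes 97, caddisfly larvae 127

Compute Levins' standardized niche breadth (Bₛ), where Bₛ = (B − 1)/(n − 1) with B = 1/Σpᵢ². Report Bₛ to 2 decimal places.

Proportions for Etheostoma spectabile (n=238): 14/238=0.0588, 97/238=0.4076, 127/238=0.5336
Σpᵢ² = 0.0588² + 0.4076² + 0.5336² = 0.003457 + 0.166138 + 0.284729 = 0.454324
B = 1 / 0.454324 = 2.2011
Bₛ = (B − 1)/(n − 1) = (2.2011 − 1)/(3 − 1) = 1.2011/2 = 0.6006

0.60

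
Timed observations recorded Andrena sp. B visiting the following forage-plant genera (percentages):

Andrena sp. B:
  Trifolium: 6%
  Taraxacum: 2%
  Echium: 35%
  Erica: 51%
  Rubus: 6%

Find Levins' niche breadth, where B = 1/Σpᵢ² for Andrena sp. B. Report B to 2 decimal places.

Convert percentages to proportions (divide by 100).
Σpᵢ² = 0.06² + 0.02² + 0.35² + 0.51² + 0.06² = 0.0036 + 0.0004 + 0.1225 + 0.2601 + 0.0036 = 0.3902
B = 1 / 0.3902 = 2.5628

2.56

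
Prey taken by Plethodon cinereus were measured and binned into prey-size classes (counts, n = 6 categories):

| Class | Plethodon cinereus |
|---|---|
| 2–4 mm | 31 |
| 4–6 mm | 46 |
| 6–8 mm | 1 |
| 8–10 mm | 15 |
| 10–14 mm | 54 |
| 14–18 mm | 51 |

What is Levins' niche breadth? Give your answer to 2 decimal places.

4.44

Proportions for Plethodon cinereus (n=198): 31/198=0.1566, 46/198=0.2323, 1/198=0.0051, 15/198=0.0758, 54/198=0.2727, 51/198=0.2576
Σpᵢ² = 0.1566² + 0.2323² + 0.0051² + 0.0758² + 0.2727² + 0.2576² = 0.024524 + 0.053963 + 0.000026 + 0.005746 + 0.074365 + 0.066358 = 0.224982
B = 1 / 0.224982 = 4.4448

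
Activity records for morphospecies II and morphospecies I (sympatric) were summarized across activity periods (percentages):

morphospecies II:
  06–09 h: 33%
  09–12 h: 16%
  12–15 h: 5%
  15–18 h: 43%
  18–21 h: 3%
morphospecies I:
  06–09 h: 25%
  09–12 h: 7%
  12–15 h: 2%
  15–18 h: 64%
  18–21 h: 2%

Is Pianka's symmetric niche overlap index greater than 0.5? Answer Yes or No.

Yes

Convert percentages to proportions (divide by 100).
Σ p₁ᵢp₂ᵢ = 0.0825 + 0.0112 + 0.0010 + 0.2752 + 0.0006 = 0.3705
Σp_1ᵢ² = 0.33² + 0.16² + 0.05² + 0.43² + 0.03² = 0.1089 + 0.0256 + 0.0025 + 0.1849 + 0.0009 = 0.3228
Σp_2ᵢ² = 0.25² + 0.07² + 0.02² + 0.64² + 0.02² = 0.0625 + 0.0049 + 0.0004 + 0.4096 + 0.0004 = 0.4778
O = 0.3705 / √(0.3228 × 0.4778) = 0.3705 / 0.39273 = 0.9434
O = 0.9434 > 0.5 → Yes.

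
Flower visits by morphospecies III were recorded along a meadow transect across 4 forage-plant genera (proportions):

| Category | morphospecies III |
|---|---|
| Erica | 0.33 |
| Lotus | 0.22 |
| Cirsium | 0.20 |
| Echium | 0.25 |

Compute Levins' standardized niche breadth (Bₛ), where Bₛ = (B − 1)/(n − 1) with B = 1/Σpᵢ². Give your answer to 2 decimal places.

Σpᵢ² = 0.33² + 0.22² + 0.20² + 0.25² = 0.1089 + 0.0484 + 0.0400 + 0.0625 = 0.2598
B = 1 / 0.2598 = 3.8491
Bₛ = (B − 1)/(n − 1) = (3.8491 − 1)/(4 − 1) = 2.8491/3 = 0.9497

0.95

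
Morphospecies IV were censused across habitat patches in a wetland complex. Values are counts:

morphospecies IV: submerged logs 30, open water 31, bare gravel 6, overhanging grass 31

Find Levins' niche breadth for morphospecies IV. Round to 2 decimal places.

3.36

Proportions for morphospecies IV (n=98): 30/98=0.3061, 31/98=0.3163, 6/98=0.0612, 31/98=0.3163
Σpᵢ² = 0.3061² + 0.3163² + 0.0612² + 0.3163² = 0.093697 + 0.100046 + 0.003745 + 0.100046 = 0.297534
B = 1 / 0.297534 = 3.3610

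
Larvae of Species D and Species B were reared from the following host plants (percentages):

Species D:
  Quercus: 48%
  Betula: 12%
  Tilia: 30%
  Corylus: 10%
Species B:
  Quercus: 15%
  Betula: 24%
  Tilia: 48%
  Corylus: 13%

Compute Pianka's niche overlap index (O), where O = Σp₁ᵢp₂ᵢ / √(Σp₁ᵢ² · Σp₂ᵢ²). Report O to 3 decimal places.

Convert percentages to proportions (divide by 100).
Σ p₁ᵢp₂ᵢ = 0.0720 + 0.0288 + 0.1440 + 0.0130 = 0.2578
Σp_1ᵢ² = 0.48² + 0.12² + 0.30² + 0.10² = 0.2304 + 0.0144 + 0.0900 + 0.0100 = 0.3448
Σp_2ᵢ² = 0.15² + 0.24² + 0.48² + 0.13² = 0.0225 + 0.0576 + 0.2304 + 0.0169 = 0.3274
O = 0.2578 / √(0.3448 × 0.3274) = 0.2578 / 0.335987 = 0.76729

0.767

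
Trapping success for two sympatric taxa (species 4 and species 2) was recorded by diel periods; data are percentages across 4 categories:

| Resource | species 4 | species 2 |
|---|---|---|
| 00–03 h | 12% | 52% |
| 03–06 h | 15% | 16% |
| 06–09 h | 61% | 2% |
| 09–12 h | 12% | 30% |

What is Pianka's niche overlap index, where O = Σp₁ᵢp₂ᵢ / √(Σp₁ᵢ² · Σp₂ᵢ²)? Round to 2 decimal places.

Convert percentages to proportions (divide by 100).
Σ p₁ᵢp₂ᵢ = 0.0624 + 0.0240 + 0.0122 + 0.0360 = 0.1346
Σp_1ᵢ² = 0.12² + 0.15² + 0.61² + 0.12² = 0.0144 + 0.0225 + 0.3721 + 0.0144 = 0.4234
Σp_2ᵢ² = 0.52² + 0.16² + 0.02² + 0.30² = 0.2704 + 0.0256 + 0.0004 + 0.0900 = 0.3864
O = 0.1346 / √(0.4234 × 0.3864) = 0.1346 / 0.40448 = 0.3328

0.33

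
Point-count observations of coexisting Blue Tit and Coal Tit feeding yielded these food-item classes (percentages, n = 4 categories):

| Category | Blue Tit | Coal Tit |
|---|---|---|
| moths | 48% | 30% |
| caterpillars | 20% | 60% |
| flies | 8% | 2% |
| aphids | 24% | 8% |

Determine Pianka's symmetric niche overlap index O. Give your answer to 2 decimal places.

0.73

Convert percentages to proportions (divide by 100).
Σ p₁ᵢp₂ᵢ = 0.1440 + 0.1200 + 0.0016 + 0.0192 = 0.2848
Σp_1ᵢ² = 0.48² + 0.20² + 0.08² + 0.24² = 0.2304 + 0.0400 + 0.0064 + 0.0576 = 0.3344
Σp_2ᵢ² = 0.30² + 0.60² + 0.02² + 0.08² = 0.0900 + 0.3600 + 0.0004 + 0.0064 = 0.4568
O = 0.2848 / √(0.3344 × 0.4568) = 0.2848 / 0.39084 = 0.7287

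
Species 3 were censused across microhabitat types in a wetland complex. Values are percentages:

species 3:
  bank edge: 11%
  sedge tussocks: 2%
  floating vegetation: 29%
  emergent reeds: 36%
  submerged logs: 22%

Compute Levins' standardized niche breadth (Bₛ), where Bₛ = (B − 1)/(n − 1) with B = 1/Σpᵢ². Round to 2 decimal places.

Convert percentages to proportions (divide by 100).
Σpᵢ² = 0.11² + 0.02² + 0.29² + 0.36² + 0.22² = 0.0121 + 0.0004 + 0.0841 + 0.1296 + 0.0484 = 0.2746
B = 1 / 0.2746 = 3.6417
Bₛ = (B − 1)/(n − 1) = (3.6417 − 1)/(5 − 1) = 2.6417/4 = 0.6604

0.66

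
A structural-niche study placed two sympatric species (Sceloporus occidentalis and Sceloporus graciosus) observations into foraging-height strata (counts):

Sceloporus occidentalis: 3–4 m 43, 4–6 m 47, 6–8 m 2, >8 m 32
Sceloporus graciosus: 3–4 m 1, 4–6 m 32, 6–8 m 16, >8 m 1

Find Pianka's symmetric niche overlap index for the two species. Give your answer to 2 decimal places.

0.63

Proportions for Sceloporus occidentalis (n=124): 43/124=0.3468, 47/124=0.3790, 2/124=0.0161, 32/124=0.2581
Proportions for Sceloporus graciosus (n=50): 1/50=0.0200, 32/50=0.6400, 16/50=0.3200, 1/50=0.0200
Σ p₁ᵢp₂ᵢ = 0.006936 + 0.242560 + 0.005152 + 0.005162 = 0.259810
Σp_1ᵢ² = 0.3468² + 0.3790² + 0.0161² + 0.2581² = 0.120270 + 0.143641 + 0.000259 + 0.066616 = 0.330786
Σp_2ᵢ² = 0.0200² + 0.6400² + 0.3200² + 0.0200² = 0.000400 + 0.409600 + 0.102400 + 0.000400 = 0.512800
O = 0.259810 / √(0.330786 × 0.512800) = 0.259810 / 0.4118581 = 0.6308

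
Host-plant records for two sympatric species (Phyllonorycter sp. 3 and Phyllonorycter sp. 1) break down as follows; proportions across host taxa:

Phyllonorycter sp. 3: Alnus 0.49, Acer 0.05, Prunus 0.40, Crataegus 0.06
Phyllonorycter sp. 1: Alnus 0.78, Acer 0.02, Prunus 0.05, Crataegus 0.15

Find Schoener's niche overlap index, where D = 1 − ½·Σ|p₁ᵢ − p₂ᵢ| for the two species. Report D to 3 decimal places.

0.620

Σ|p₁ᵢ − p₂ᵢ| = 0.29 + 0.03 + 0.35 + 0.09 = 0.76
D = 1 − ½ × 0.76 = 1 − 0.380 = 0.62000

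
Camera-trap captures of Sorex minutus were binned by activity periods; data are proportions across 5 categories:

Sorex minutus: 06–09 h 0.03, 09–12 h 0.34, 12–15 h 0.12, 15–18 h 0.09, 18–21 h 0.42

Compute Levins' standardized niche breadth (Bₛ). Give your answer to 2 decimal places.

Σpᵢ² = 0.03² + 0.34² + 0.12² + 0.09² + 0.42² = 0.0009 + 0.1156 + 0.0144 + 0.0081 + 0.1764 = 0.3154
B = 1 / 0.3154 = 3.1706
Bₛ = (B − 1)/(n − 1) = (3.1706 − 1)/(5 − 1) = 2.1706/4 = 0.5427

0.54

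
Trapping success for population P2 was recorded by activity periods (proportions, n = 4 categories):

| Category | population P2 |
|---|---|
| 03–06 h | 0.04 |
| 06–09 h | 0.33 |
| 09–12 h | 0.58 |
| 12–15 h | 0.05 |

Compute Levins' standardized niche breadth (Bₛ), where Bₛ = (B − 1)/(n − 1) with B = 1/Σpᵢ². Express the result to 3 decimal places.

Σpᵢ² = 0.04² + 0.33² + 0.58² + 0.05² = 0.0016 + 0.1089 + 0.3364 + 0.0025 = 0.4494
B = 1 / 0.4494 = 2.22519
Bₛ = (B − 1)/(n − 1) = (2.22519 − 1)/(4 − 1) = 1.22519/3 = 0.40840

0.408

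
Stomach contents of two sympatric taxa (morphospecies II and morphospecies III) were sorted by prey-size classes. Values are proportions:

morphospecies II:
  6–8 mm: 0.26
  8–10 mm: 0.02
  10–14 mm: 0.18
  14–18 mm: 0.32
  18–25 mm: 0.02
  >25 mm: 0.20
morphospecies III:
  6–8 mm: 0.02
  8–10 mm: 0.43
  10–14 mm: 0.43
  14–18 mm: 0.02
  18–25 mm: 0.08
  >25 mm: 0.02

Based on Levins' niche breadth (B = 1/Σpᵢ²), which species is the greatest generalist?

morphospecies II

Σp_IIᵢ² = 0.26² + 0.02² + 0.18² + 0.32² + 0.02² + 0.20² = 0.0676 + 0.0004 + 0.0324 + 0.1024 + 0.0004 + 0.0400 = 0.2432
B_II = 1 / 0.2432 = 4.1118
Σp_IIIᵢ² = 0.02² + 0.43² + 0.43² + 0.02² + 0.08² + 0.02² = 0.0004 + 0.1849 + 0.1849 + 0.0004 + 0.0064 + 0.0004 = 0.3774
B_III = 1 / 0.3774 = 2.6497
Highest B → broadest niche (most generalist): morphospecies II (B = 4.11).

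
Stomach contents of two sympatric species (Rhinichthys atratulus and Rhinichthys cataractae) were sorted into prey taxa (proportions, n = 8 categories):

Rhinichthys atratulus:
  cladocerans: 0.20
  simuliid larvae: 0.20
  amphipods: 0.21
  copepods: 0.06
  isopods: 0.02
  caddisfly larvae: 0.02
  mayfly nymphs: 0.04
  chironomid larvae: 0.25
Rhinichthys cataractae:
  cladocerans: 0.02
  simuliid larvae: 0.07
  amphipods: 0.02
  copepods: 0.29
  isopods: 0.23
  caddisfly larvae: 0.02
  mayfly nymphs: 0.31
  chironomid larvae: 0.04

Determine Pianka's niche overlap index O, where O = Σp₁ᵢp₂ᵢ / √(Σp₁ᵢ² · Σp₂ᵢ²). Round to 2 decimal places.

0.31

Σ p₁ᵢp₂ᵢ = 0.0040 + 0.0140 + 0.0042 + 0.0174 + 0.0046 + 0.0004 + 0.0124 + 0.0100 = 0.0670
Σp_1ᵢ² = 0.20² + 0.20² + 0.21² + 0.06² + 0.02² + 0.02² + 0.04² + 0.25² = 0.0400 + 0.0400 + 0.0441 + 0.0036 + 0.0004 + 0.0004 + 0.0016 + 0.0625 = 0.1926
Σp_2ᵢ² = 0.02² + 0.07² + 0.02² + 0.29² + 0.23² + 0.02² + 0.31² + 0.04² = 0.0004 + 0.0049 + 0.0004 + 0.0841 + 0.0529 + 0.0004 + 0.0961 + 0.0016 = 0.2408
O = 0.0670 / √(0.1926 × 0.2408) = 0.0670 / 0.21536 = 0.3111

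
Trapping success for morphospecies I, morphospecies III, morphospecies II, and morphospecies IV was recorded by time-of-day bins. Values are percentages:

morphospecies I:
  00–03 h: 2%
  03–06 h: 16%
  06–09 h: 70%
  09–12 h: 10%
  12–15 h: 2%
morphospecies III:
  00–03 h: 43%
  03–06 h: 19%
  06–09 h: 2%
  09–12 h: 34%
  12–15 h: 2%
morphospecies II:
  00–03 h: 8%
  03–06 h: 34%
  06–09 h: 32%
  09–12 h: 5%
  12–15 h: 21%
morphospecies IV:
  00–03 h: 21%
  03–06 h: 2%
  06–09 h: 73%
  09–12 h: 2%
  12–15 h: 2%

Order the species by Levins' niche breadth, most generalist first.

morphospecies II > morphospecies III > morphospecies I > morphospecies IV

Convert percentages to proportions (divide by 100).
Σp_Iᵢ² = 0.02² + 0.16² + 0.70² + 0.10² + 0.02² = 0.0004 + 0.0256 + 0.4900 + 0.0100 + 0.0004 = 0.5264
B_I = 1 / 0.5264 = 1.8997
Σp_IIIᵢ² = 0.43² + 0.19² + 0.02² + 0.34² + 0.02² = 0.1849 + 0.0361 + 0.0004 + 0.1156 + 0.0004 = 0.3374
B_III = 1 / 0.3374 = 2.9638
Σp_IIᵢ² = 0.08² + 0.34² + 0.32² + 0.05² + 0.21² = 0.0064 + 0.1156 + 0.1024 + 0.0025 + 0.0441 = 0.2710
B_II = 1 / 0.2710 = 3.6900
Σp_IVᵢ² = 0.21² + 0.02² + 0.73² + 0.02² + 0.02² = 0.0441 + 0.0004 + 0.5329 + 0.0004 + 0.0004 = 0.5782
B_IV = 1 / 0.5782 = 1.7295
Ranking by B (broadest → narrowest): morphospecies II (3.69) > morphospecies III (2.96) > morphospecies I (1.90) > morphospecies IV (1.73)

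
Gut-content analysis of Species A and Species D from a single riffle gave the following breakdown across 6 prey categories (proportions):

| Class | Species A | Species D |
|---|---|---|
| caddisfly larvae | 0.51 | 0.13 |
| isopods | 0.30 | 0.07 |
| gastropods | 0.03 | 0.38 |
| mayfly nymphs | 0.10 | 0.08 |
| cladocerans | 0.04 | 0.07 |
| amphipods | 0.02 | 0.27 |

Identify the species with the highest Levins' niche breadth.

Σp_Aᵢ² = 0.51² + 0.30² + 0.03² + 0.10² + 0.04² + 0.02² = 0.2601 + 0.0900 + 0.0009 + 0.0100 + 0.0016 + 0.0004 = 0.3630
B_A = 1 / 0.3630 = 2.7548
Σp_Dᵢ² = 0.13² + 0.07² + 0.38² + 0.08² + 0.07² + 0.27² = 0.0169 + 0.0049 + 0.1444 + 0.0064 + 0.0049 + 0.0729 = 0.2504
B_D = 1 / 0.2504 = 3.9936
Highest B → broadest niche (most generalist): Species D (B = 3.99).

Species D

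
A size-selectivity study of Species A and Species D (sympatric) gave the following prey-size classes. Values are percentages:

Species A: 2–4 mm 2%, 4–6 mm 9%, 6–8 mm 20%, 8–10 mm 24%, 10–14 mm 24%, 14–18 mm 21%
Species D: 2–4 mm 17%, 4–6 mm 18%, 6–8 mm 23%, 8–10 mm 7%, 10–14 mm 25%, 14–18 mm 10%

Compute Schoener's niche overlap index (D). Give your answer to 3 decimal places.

0.720

Convert percentages to proportions (divide by 100).
Σ|p₁ᵢ − p₂ᵢ| = 0.15 + 0.09 + 0.03 + 0.17 + 0.01 + 0.11 = 0.56
D = 1 − ½ × 0.56 = 1 − 0.280 = 0.72000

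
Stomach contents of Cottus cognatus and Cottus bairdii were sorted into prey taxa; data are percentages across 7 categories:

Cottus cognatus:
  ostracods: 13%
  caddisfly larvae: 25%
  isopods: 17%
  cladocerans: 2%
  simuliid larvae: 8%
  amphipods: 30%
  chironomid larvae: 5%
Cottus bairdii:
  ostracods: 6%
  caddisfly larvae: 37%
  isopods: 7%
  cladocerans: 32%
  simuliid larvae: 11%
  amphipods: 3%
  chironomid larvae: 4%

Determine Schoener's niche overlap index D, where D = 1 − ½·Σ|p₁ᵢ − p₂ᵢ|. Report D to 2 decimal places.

0.55

Convert percentages to proportions (divide by 100).
Σ|p₁ᵢ − p₂ᵢ| = 0.07 + 0.12 + 0.10 + 0.30 + 0.03 + 0.27 + 0.01 = 0.90
D = 1 − ½ × 0.90 = 1 − 0.450 = 0.5500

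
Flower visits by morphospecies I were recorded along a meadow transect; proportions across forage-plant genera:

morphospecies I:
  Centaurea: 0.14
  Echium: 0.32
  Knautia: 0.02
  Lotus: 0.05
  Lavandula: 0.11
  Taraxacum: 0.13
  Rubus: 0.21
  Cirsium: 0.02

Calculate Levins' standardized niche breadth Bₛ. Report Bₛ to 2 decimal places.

Σpᵢ² = 0.14² + 0.32² + 0.02² + 0.05² + 0.11² + 0.13² + 0.21² + 0.02² = 0.0196 + 0.1024 + 0.0004 + 0.0025 + 0.0121 + 0.0169 + 0.0441 + 0.0004 = 0.1984
B = 1 / 0.1984 = 5.0403
Bₛ = (B − 1)/(n − 1) = (5.0403 − 1)/(8 − 1) = 4.0403/7 = 0.5772

0.58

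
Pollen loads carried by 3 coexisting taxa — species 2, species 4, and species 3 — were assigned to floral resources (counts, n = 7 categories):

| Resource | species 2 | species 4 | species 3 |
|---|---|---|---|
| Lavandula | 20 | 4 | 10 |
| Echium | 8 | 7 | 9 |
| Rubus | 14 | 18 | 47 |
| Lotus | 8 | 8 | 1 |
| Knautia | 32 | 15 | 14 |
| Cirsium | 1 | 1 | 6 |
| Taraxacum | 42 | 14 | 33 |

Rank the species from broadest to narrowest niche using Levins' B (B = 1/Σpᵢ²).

Proportions for species 2 (n=125): 20/125=0.1600, 8/125=0.0640, 14/125=0.1120, 8/125=0.0640, 32/125=0.2560, 1/125=0.0080, 42/125=0.3360
Proportions for species 4 (n=67): 4/67=0.0597, 7/67=0.1045, 18/67=0.2687, 8/67=0.1194, 15/67=0.2239, 1/67=0.0149, 14/67=0.2090
Proportions for species 3 (n=120): 10/120=0.0833, 9/120=0.0750, 47/120=0.3917, 1/120=0.0083, 14/120=0.1167, 6/120=0.0500, 33/120=0.2750
Σp_2ᵢ² = 0.1600² + 0.0640² + 0.1120² + 0.0640² + 0.2560² + 0.0080² + 0.3360² = 0.025600 + 0.004096 + 0.012544 + 0.004096 + 0.065536 + 0.000064 + 0.112896 = 0.224832
B_2 = 1 / 0.224832 = 4.4478
Σp_4ᵢ² = 0.0597² + 0.1045² + 0.2687² + 0.1194² + 0.2239² + 0.0149² + 0.2090² = 0.003564 + 0.010920 + 0.072200 + 0.014256 + 0.050131 + 0.000222 + 0.043681 = 0.194974
B_4 = 1 / 0.194974 = 5.1289
Σp_3ᵢ² = 0.0833² + 0.0750² + 0.3917² + 0.0083² + 0.1167² + 0.0500² + 0.2750² = 0.006939 + 0.005625 + 0.153429 + 0.000069 + 0.013619 + 0.002500 + 0.075625 = 0.257806
B_3 = 1 / 0.257806 = 3.8789
Ranking by B (broadest → narrowest): species 4 (5.13) > species 2 (4.45) > species 3 (3.88)

species 4 > species 2 > species 3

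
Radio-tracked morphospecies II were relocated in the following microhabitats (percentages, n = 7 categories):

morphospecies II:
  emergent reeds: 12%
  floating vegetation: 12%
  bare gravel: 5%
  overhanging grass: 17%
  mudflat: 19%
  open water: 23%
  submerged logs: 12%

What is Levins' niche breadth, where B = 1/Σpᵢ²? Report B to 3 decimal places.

6.112

Convert percentages to proportions (divide by 100).
Σpᵢ² = 0.12² + 0.12² + 0.05² + 0.17² + 0.19² + 0.23² + 0.12² = 0.0144 + 0.0144 + 0.0025 + 0.0289 + 0.0361 + 0.0529 + 0.0144 = 0.1636
B = 1 / 0.1636 = 6.11247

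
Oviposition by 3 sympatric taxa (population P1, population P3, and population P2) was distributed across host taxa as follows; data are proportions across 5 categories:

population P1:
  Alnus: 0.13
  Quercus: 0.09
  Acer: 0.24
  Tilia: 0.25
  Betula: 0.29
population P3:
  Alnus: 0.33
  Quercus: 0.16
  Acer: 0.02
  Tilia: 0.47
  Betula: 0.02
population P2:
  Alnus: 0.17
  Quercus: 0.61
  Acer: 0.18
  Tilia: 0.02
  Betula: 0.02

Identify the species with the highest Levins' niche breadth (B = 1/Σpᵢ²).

population P1

Σp_P1ᵢ² = 0.13² + 0.09² + 0.24² + 0.25² + 0.29² = 0.0169 + 0.0081 + 0.0576 + 0.0625 + 0.0841 = 0.2292
B_P1 = 1 / 0.2292 = 4.3630
Σp_P3ᵢ² = 0.33² + 0.16² + 0.02² + 0.47² + 0.02² = 0.1089 + 0.0256 + 0.0004 + 0.2209 + 0.0004 = 0.3562
B_P3 = 1 / 0.3562 = 2.8074
Σp_P2ᵢ² = 0.17² + 0.61² + 0.18² + 0.02² + 0.02² = 0.0289 + 0.3721 + 0.0324 + 0.0004 + 0.0004 = 0.4342
B_P2 = 1 / 0.4342 = 2.3031
Highest B → broadest niche (most generalist): population P1 (B = 4.36).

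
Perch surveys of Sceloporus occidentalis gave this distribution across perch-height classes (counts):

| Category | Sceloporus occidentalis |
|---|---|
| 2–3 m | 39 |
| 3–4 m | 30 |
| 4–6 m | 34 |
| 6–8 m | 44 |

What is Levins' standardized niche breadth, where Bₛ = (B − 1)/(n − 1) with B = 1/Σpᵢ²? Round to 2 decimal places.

Proportions for Sceloporus occidentalis (n=147): 39/147=0.2653, 30/147=0.2041, 34/147=0.2313, 44/147=0.2993
Σpᵢ² = 0.2653² + 0.2041² + 0.2313² + 0.2993² = 0.070384 + 0.041657 + 0.053500 + 0.089580 = 0.255121
B = 1 / 0.255121 = 3.9197
Bₛ = (B − 1)/(n − 1) = (3.9197 − 1)/(4 − 1) = 2.9197/3 = 0.9732

0.97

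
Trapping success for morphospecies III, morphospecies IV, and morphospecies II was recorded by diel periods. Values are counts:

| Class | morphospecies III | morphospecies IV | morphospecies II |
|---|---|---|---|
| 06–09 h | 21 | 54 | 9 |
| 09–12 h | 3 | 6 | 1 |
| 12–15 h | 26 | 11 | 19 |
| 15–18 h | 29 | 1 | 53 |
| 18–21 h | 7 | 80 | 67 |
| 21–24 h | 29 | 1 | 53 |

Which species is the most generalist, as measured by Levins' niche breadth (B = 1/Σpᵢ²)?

morphospecies III

Proportions for morphospecies III (n=115): 21/115=0.1826, 3/115=0.0261, 26/115=0.2261, 29/115=0.2522, 7/115=0.0609, 29/115=0.2522
Proportions for morphospecies IV (n=153): 54/153=0.3529, 6/153=0.0392, 11/153=0.0719, 1/153=0.0065, 80/153=0.5229, 1/153=0.0065
Proportions for morphospecies II (n=202): 9/202=0.0446, 1/202=0.0050, 19/202=0.0941, 53/202=0.2624, 67/202=0.3317, 53/202=0.2624
Σp_IIIᵢ² = 0.1826² + 0.0261² + 0.2261² + 0.2522² + 0.0609² + 0.2522² = 0.033343 + 0.000681 + 0.051121 + 0.063605 + 0.003709 + 0.063605 = 0.216064
B_III = 1 / 0.216064 = 4.6283
Σp_IVᵢ² = 0.3529² + 0.0392² + 0.0719² + 0.0065² + 0.5229² + 0.0065² = 0.124538 + 0.001537 + 0.005170 + 0.000042 + 0.273424 + 0.000042 = 0.404753
B_IV = 1 / 0.404753 = 2.4706
Σp_IIᵢ² = 0.0446² + 0.0050² + 0.0941² + 0.2624² + 0.3317² + 0.2624² = 0.001989 + 0.000025 + 0.008855 + 0.068854 + 0.110025 + 0.068854 = 0.258602
B_II = 1 / 0.258602 = 3.8669
Highest B → broadest niche (most generalist): morphospecies III (B = 4.63).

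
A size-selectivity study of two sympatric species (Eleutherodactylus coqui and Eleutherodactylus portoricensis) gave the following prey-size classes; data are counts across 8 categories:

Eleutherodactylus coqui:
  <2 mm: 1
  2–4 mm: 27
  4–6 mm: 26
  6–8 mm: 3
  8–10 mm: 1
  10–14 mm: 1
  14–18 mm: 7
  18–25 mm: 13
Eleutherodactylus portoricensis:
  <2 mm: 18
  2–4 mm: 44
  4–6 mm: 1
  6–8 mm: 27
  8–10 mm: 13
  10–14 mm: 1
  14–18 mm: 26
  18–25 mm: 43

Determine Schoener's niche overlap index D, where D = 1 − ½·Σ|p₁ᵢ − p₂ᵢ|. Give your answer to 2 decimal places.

0.58

Proportions for Eleutherodactylus coqui (n=79): 1/79=0.0127, 27/79=0.3418, 26/79=0.3291, 3/79=0.0380, 1/79=0.0127, 1/79=0.0127, 7/79=0.0886, 13/79=0.1646
Proportions for Eleutherodactylus portoricensis (n=173): 18/173=0.1040, 44/173=0.2543, 1/173=0.0058, 27/173=0.1561, 13/173=0.0751, 1/173=0.0058, 26/173=0.1503, 43/173=0.2486
Σ|p₁ᵢ − p₂ᵢ| = 0.0913 + 0.0875 + 0.3233 + 0.1181 + 0.0624 + 0.0069 + 0.0617 + 0.0840 = 0.8352
D = 1 − ½ × 0.8352 = 1 − 0.41760 = 0.58240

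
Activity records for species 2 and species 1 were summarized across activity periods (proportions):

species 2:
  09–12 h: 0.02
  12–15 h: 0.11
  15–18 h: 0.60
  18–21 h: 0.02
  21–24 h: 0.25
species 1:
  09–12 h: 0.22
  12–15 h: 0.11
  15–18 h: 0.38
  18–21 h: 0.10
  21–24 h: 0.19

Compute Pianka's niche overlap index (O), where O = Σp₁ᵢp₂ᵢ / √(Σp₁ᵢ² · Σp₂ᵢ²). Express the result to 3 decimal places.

0.889

Σ p₁ᵢp₂ᵢ = 0.0044 + 0.0121 + 0.2280 + 0.0020 + 0.0475 = 0.2940
Σp_1ᵢ² = 0.02² + 0.11² + 0.60² + 0.02² + 0.25² = 0.0004 + 0.0121 + 0.3600 + 0.0004 + 0.0625 = 0.4354
Σp_2ᵢ² = 0.22² + 0.11² + 0.38² + 0.10² + 0.19² = 0.0484 + 0.0121 + 0.1444 + 0.0100 + 0.0361 = 0.2510
O = 0.2940 / √(0.4354 × 0.2510) = 0.2940 / 0.330583 = 0.88934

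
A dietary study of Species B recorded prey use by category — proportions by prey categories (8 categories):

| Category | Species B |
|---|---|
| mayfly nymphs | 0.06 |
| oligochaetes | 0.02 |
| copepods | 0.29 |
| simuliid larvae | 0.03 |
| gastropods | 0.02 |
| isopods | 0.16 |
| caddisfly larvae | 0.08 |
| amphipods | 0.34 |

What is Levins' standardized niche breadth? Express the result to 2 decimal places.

0.46

Σpᵢ² = 0.06² + 0.02² + 0.29² + 0.03² + 0.02² + 0.16² + 0.08² + 0.34² = 0.0036 + 0.0004 + 0.0841 + 0.0009 + 0.0004 + 0.0256 + 0.0064 + 0.1156 = 0.2370
B = 1 / 0.2370 = 4.2194
Bₛ = (B − 1)/(n − 1) = (4.2194 − 1)/(8 − 1) = 3.2194/7 = 0.4599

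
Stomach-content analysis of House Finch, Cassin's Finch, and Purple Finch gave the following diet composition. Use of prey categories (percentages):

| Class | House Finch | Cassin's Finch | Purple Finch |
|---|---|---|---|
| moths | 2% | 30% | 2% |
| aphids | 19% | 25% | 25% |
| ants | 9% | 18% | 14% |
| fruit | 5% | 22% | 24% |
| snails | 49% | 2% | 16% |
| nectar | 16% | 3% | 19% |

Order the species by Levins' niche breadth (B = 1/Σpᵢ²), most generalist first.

Convert percentages to proportions (divide by 100).
Σp_Housᵢ² = 0.02² + 0.19² + 0.09² + 0.05² + 0.49² + 0.16² = 0.0004 + 0.0361 + 0.0081 + 0.0025 + 0.2401 + 0.0256 = 0.3128
B_Hous = 1 / 0.3128 = 3.1969
Σp_Cassᵢ² = 0.30² + 0.25² + 0.18² + 0.22² + 0.02² + 0.03² = 0.0900 + 0.0625 + 0.0324 + 0.0484 + 0.0004 + 0.0009 = 0.2346
B_Cass = 1 / 0.2346 = 4.2626
Σp_Purpᵢ² = 0.02² + 0.25² + 0.14² + 0.24² + 0.16² + 0.19² = 0.0004 + 0.0625 + 0.0196 + 0.0576 + 0.0256 + 0.0361 = 0.2018
B_Purp = 1 / 0.2018 = 4.9554
Ranking by B (broadest → narrowest): Purple Finch (4.96) > Cassin's Finch (4.26) > House Finch (3.20)

Purple Finch > Cassin's Finch > House Finch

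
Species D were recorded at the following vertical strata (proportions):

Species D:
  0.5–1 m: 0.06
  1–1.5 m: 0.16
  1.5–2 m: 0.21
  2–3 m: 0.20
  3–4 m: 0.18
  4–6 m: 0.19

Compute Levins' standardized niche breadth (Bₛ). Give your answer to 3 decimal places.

0.900

Σpᵢ² = 0.06² + 0.16² + 0.21² + 0.20² + 0.18² + 0.19² = 0.0036 + 0.0256 + 0.0441 + 0.0400 + 0.0324 + 0.0361 = 0.1818
B = 1 / 0.1818 = 5.50055
Bₛ = (B − 1)/(n − 1) = (5.50055 − 1)/(6 − 1) = 4.50055/5 = 0.90011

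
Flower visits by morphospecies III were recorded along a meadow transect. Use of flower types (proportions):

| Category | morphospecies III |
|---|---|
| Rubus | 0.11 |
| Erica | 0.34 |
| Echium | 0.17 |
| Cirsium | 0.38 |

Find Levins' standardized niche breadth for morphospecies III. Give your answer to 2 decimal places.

Σpᵢ² = 0.11² + 0.34² + 0.17² + 0.38² = 0.0121 + 0.1156 + 0.0289 + 0.1444 = 0.3010
B = 1 / 0.3010 = 3.3223
Bₛ = (B − 1)/(n − 1) = (3.3223 − 1)/(4 − 1) = 2.3223/3 = 0.7741

0.77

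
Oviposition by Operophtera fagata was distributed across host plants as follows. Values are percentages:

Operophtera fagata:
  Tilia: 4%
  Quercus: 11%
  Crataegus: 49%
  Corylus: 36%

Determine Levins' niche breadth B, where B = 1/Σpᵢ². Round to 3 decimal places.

2.608

Convert percentages to proportions (divide by 100).
Σpᵢ² = 0.04² + 0.11² + 0.49² + 0.36² = 0.0016 + 0.0121 + 0.2401 + 0.1296 = 0.3834
B = 1 / 0.3834 = 2.60824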